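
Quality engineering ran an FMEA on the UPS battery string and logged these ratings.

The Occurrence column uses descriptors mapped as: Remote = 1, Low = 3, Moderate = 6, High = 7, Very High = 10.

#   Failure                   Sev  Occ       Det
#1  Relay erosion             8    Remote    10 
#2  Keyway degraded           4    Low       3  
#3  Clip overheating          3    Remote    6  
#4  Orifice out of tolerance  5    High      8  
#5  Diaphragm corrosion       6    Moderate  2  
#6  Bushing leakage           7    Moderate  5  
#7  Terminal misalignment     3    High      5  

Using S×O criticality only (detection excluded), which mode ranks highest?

Criticality = Severity × Occurrence:
  #1: 8 × 1 = 8
  #2: 4 × 3 = 12
  #3: 3 × 1 = 3
  #4: 5 × 7 = 35
  #5: 6 × 6 = 36
  #6: 7 × 6 = 42
  #7: 3 × 7 = 21
Highest criticality is 42 → #6.

#6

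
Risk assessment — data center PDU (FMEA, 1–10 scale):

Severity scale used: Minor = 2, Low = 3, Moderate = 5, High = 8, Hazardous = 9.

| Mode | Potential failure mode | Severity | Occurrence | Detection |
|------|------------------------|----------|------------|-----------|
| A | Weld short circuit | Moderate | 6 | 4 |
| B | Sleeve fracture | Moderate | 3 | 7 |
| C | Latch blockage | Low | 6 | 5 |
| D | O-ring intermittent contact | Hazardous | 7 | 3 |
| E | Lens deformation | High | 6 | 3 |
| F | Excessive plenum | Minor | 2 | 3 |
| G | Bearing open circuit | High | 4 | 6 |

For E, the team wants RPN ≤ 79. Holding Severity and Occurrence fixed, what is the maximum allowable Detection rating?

1

E: S=8, O=6, D=3 → current RPN = 144.
Fixed product = 48. Need 48 × D ≤ 79, so D ≤ 79/48 = 1.65.
Maximum integer Detection rating = 1 (gives RPN 48; D=2 would give 96 > 79).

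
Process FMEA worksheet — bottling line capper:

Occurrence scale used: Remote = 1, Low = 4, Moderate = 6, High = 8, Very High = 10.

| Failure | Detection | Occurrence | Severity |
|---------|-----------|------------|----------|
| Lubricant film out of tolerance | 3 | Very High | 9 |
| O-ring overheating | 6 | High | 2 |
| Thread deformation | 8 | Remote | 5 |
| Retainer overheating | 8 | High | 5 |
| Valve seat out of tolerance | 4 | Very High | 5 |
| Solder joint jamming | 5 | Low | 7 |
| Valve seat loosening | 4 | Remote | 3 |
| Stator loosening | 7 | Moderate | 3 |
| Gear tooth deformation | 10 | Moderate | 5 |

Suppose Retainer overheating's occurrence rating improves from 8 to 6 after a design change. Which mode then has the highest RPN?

RPN = Severity × Occurrence × Detection:
  Lubricant film out of tolerance: 9 × 10 × 3 = 270
  O-ring overheating: 2 × 8 × 6 = 96
  Thread deformation: 5 × 1 × 8 = 40
  Retainer overheating: 5 × 8 × 8 = 320
  Valve seat out of tolerance: 5 × 10 × 4 = 200
  Solder joint jamming: 7 × 4 × 5 = 140
  Valve seat loosening: 3 × 1 × 4 = 12
  Stator loosening: 3 × 6 × 7 = 126
  Gear tooth deformation: 5 × 6 × 10 = 300
After action: Retainer overheating → 5 × 6 × 8 = 240.
Revised RPNs: Gear tooth deformation=300, Lubricant film out of tolerance=270, Retainer overheating=240, Valve seat out of tolerance=200, Solder joint jamming=140, Stator loosening=126, O-ring overheating=96, Thread deformation=40, Valve seat loosening=12.
Highest is now Gear tooth deformation (300).

Gear tooth deformation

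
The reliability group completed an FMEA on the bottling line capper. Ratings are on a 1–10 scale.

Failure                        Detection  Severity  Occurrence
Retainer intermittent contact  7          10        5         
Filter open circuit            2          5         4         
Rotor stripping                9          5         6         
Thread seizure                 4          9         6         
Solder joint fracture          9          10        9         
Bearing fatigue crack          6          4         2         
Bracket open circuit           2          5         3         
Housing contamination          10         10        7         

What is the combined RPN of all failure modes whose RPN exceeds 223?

2130

RPN = Severity × Occurrence × Detection:
  Retainer intermittent contact: 10 × 5 × 7 = 350
  Filter open circuit: 5 × 4 × 2 = 40
  Rotor stripping: 5 × 6 × 9 = 270
  Thread seizure: 9 × 6 × 4 = 216
  Solder joint fracture: 10 × 9 × 9 = 810
  Bearing fatigue crack: 4 × 2 × 6 = 48
  Bracket open circuit: 5 × 3 × 2 = 30
  Housing contamination: 10 × 7 × 10 = 700
RPN > 223: Retainer intermittent contact (350), Rotor stripping (270), Solder joint fracture (810), Housing contamination (700).
Sum: 350 + 270 + 810 + 700 = 2130.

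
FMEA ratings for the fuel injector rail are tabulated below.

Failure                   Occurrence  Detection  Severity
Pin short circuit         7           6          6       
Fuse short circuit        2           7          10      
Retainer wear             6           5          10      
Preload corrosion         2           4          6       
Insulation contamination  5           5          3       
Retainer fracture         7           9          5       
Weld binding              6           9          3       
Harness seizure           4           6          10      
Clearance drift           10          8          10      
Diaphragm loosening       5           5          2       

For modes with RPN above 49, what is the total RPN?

RPN = Severity × Occurrence × Detection:
  Pin short circuit: 6 × 7 × 6 = 252
  Fuse short circuit: 10 × 2 × 7 = 140
  Retainer wear: 10 × 6 × 5 = 300
  Preload corrosion: 6 × 2 × 4 = 48
  Insulation contamination: 3 × 5 × 5 = 75
  Retainer fracture: 5 × 7 × 9 = 315
  Weld binding: 3 × 6 × 9 = 162
  Harness seizure: 10 × 4 × 6 = 240
  Clearance drift: 10 × 10 × 8 = 800
  Diaphragm loosening: 2 × 5 × 5 = 50
RPN > 49: Pin short circuit (252), Fuse short circuit (140), Retainer wear (300), Insulation contamination (75), Retainer fracture (315), Weld binding (162), Harness seizure (240), Clearance drift (800), Diaphragm loosening (50).
Sum: 252 + 140 + 300 + 75 + 315 + 162 + 240 + 800 + 50 = 2334.

2334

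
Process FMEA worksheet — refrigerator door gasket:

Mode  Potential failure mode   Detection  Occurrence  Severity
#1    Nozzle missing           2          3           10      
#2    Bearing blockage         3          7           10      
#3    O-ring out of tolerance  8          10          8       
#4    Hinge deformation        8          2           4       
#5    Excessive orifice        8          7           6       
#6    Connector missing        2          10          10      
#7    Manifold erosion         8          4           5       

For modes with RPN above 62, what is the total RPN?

RPN = Severity × Occurrence × Detection:
  #1: 10 × 3 × 2 = 60
  #2: 10 × 7 × 3 = 210
  #3: 8 × 10 × 8 = 640
  #4: 4 × 2 × 8 = 64
  #5: 6 × 7 × 8 = 336
  #6: 10 × 10 × 2 = 200
  #7: 5 × 4 × 8 = 160
RPN > 62: #2 (210), #3 (640), #4 (64), #5 (336), #6 (200), #7 (160).
Sum: 210 + 640 + 64 + 336 + 200 + 160 = 1610.

1610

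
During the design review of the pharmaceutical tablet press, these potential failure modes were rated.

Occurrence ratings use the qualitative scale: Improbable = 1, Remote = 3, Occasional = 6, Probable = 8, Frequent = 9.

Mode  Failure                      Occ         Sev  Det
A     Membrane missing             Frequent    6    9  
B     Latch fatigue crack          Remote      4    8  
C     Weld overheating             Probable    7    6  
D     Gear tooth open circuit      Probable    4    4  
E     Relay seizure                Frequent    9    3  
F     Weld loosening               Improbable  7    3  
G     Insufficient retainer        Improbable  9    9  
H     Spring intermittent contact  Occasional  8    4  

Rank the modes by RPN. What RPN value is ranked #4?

192

RPN = Severity × Occurrence × Detection:
  A: 6 × 9 × 9 = 486
  B: 4 × 3 × 8 = 96
  C: 7 × 8 × 6 = 336
  D: 4 × 8 × 4 = 128
  E: 9 × 9 × 3 = 243
  F: 7 × 1 × 3 = 21
  G: 9 × 1 × 9 = 81
  H: 8 × 6 × 4 = 192
Sorted descending: 486, 336, 243, 192, 128, 96, 81, 21.
The fourth-highest RPN is 192 (H).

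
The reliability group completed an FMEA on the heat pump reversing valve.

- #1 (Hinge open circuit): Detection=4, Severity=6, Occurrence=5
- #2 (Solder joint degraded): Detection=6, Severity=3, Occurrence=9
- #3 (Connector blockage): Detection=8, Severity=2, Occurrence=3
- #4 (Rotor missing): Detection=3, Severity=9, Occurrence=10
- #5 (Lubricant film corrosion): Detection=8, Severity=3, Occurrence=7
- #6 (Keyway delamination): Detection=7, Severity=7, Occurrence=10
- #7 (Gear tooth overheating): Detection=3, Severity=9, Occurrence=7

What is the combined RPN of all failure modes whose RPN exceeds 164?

RPN = Severity × Occurrence × Detection:
  #1: 6 × 5 × 4 = 120
  #2: 3 × 9 × 6 = 162
  #3: 2 × 3 × 8 = 48
  #4: 9 × 10 × 3 = 270
  #5: 3 × 7 × 8 = 168
  #6: 7 × 10 × 7 = 490
  #7: 9 × 7 × 3 = 189
RPN > 164: #4 (270), #5 (168), #6 (490), #7 (189).
Sum: 270 + 168 + 490 + 189 = 1117.

1117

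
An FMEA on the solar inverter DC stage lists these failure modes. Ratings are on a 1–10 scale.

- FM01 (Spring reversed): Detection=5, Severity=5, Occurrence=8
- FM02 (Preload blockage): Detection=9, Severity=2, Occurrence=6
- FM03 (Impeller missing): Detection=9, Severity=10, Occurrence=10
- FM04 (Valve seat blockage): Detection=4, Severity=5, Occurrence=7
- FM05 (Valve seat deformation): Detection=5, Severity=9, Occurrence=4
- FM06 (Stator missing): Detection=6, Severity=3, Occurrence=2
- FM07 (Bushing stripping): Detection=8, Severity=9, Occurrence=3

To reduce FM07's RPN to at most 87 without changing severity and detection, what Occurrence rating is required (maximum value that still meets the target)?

1

FM07: S=9, O=3, D=8 → current RPN = 216.
Fixed product = 72. Need 72 × O ≤ 87, so O ≤ 87/72 = 1.21.
Maximum integer Occurrence rating = 1 (gives RPN 72; O=2 would give 144 > 87).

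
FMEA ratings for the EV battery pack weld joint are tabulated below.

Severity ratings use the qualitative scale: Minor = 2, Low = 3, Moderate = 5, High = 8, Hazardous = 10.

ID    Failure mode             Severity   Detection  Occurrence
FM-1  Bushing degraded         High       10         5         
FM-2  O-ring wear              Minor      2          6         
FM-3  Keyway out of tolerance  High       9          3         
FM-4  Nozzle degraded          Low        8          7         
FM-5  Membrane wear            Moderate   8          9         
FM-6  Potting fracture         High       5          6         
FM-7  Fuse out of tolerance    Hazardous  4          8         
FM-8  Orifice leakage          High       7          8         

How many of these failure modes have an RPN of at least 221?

5

RPN = Severity × Occurrence × Detection:
  FM-1: 8 × 5 × 10 = 400
  FM-2: 2 × 6 × 2 = 24
  FM-3: 8 × 3 × 9 = 216
  FM-4: 3 × 7 × 8 = 168
  FM-5: 5 × 9 × 8 = 360
  FM-6: 8 × 6 × 5 = 240
  FM-7: 10 × 8 × 4 = 320
  FM-8: 8 × 8 × 7 = 448
Modes with RPN ≥ 221: FM-1 (400), FM-5 (360), FM-6 (240), FM-7 (320), FM-8 (448) → 5.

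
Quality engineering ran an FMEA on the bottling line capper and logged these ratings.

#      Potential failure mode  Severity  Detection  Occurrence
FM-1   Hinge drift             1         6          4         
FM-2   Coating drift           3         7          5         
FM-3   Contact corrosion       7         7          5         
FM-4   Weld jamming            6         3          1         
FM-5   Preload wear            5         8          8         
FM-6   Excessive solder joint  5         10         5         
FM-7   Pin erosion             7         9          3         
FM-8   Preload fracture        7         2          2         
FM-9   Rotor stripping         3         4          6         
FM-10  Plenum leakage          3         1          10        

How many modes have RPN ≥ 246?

RPN = Severity × Occurrence × Detection:
  FM-1: 1 × 4 × 6 = 24
  FM-2: 3 × 5 × 7 = 105
  FM-3: 7 × 5 × 7 = 245
  FM-4: 6 × 1 × 3 = 18
  FM-5: 5 × 8 × 8 = 320
  FM-6: 5 × 5 × 10 = 250
  FM-7: 7 × 3 × 9 = 189
  FM-8: 7 × 2 × 2 = 28
  FM-9: 3 × 6 × 4 = 72
  FM-10: 3 × 10 × 1 = 30
Modes with RPN ≥ 246: FM-5 (320), FM-6 (250) → 2.

2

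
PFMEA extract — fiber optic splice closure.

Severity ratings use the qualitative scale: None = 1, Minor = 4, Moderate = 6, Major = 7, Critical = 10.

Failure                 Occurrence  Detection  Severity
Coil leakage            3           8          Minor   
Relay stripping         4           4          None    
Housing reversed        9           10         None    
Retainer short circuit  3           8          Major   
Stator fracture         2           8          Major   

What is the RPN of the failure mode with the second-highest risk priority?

RPN = Severity × Occurrence × Detection:
  Coil leakage: 4 × 3 × 8 = 96
  Relay stripping: 1 × 4 × 4 = 16
  Housing reversed: 1 × 9 × 10 = 90
  Retainer short circuit: 7 × 3 × 8 = 168
  Stator fracture: 7 × 2 × 8 = 112
Sorted descending: 168, 112, 96, 90, 16.
The second-highest RPN is 112 (Stator fracture).

112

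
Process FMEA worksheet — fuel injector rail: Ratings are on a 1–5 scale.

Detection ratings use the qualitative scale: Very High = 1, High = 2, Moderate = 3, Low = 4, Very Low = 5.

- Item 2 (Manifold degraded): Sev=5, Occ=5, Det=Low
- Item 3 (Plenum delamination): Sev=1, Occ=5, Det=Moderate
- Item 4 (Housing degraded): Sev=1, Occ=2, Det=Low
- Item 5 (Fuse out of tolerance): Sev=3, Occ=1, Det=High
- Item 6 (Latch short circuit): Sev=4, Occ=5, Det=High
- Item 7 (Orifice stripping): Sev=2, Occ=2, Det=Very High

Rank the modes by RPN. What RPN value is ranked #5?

RPN = Severity × Occurrence × Detection:
  Item 2: 5 × 5 × 4 = 100
  Item 3: 1 × 5 × 3 = 15
  Item 4: 1 × 2 × 4 = 8
  Item 5: 3 × 1 × 2 = 6
  Item 6: 4 × 5 × 2 = 40
  Item 7: 2 × 2 × 1 = 4
Sorted descending: 100, 40, 15, 8, 6, 4.
The fifth-highest RPN is 6 (Item 5).

6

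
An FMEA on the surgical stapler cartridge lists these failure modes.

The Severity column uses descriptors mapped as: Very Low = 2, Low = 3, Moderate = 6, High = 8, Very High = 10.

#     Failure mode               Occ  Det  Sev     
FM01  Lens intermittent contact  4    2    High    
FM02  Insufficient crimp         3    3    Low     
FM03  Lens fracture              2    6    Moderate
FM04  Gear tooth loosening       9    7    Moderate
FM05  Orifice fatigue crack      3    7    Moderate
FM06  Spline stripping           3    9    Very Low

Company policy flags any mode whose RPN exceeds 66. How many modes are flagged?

3

RPN = Severity × Occurrence × Detection:
  FM01: 8 × 4 × 2 = 64
  FM02: 3 × 3 × 3 = 27
  FM03: 6 × 2 × 6 = 72
  FM04: 6 × 9 × 7 = 378
  FM05: 6 × 3 × 7 = 126
  FM06: 2 × 3 × 9 = 54
Modes with RPN > 66: FM03 (72), FM04 (378), FM05 (126) → 3.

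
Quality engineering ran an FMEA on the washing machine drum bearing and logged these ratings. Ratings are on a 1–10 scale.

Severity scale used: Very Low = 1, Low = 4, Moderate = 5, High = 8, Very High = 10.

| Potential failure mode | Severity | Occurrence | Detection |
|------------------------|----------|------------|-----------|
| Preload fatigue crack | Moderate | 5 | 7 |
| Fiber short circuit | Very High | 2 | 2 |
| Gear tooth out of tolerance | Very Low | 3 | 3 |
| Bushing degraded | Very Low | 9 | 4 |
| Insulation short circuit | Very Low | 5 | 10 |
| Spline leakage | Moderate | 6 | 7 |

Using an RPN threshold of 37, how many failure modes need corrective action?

RPN = Severity × Occurrence × Detection:
  Preload fatigue crack: 5 × 5 × 7 = 175
  Fiber short circuit: 10 × 2 × 2 = 40
  Gear tooth out of tolerance: 1 × 3 × 3 = 9
  Bushing degraded: 1 × 9 × 4 = 36
  Insulation short circuit: 1 × 5 × 10 = 50
  Spline leakage: 5 × 6 × 7 = 210
Modes with RPN ≥ 37: Preload fatigue crack (175), Fiber short circuit (40), Insulation short circuit (50), Spline leakage (210) → 4.

4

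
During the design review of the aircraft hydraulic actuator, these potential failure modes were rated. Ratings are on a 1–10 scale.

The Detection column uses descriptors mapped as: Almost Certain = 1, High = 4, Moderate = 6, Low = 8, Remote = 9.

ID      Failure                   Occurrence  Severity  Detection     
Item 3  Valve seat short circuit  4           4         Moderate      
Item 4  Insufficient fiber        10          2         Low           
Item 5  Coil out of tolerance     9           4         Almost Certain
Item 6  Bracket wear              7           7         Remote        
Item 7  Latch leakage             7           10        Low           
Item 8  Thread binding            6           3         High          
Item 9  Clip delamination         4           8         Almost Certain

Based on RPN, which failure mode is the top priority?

Item 7

RPN = Severity × Occurrence × Detection:
  Item 3: 4 × 4 × 6 = 96
  Item 4: 2 × 10 × 8 = 160
  Item 5: 4 × 9 × 1 = 36
  Item 6: 7 × 7 × 9 = 441
  Item 7: 10 × 7 × 8 = 560
  Item 8: 3 × 6 × 4 = 72
  Item 9: 8 × 4 × 1 = 32
Highest RPN is 560 → Item 7.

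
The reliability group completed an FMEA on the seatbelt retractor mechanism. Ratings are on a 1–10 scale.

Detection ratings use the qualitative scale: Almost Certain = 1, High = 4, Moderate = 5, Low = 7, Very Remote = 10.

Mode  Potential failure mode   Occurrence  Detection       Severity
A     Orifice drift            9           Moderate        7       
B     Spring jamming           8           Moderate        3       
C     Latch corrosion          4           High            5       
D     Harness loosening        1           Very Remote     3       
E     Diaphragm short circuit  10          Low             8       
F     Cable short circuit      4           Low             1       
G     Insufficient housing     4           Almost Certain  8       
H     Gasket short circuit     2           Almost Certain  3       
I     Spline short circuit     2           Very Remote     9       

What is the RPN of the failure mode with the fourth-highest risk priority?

120

RPN = Severity × Occurrence × Detection:
  A: 7 × 9 × 5 = 315
  B: 3 × 8 × 5 = 120
  C: 5 × 4 × 4 = 80
  D: 3 × 1 × 10 = 30
  E: 8 × 10 × 7 = 560
  F: 1 × 4 × 7 = 28
  G: 8 × 4 × 1 = 32
  H: 3 × 2 × 1 = 6
  I: 9 × 2 × 10 = 180
Sorted descending: 560, 315, 180, 120, 80, 32, 30, 28, 6.
The fourth-highest RPN is 120 (B).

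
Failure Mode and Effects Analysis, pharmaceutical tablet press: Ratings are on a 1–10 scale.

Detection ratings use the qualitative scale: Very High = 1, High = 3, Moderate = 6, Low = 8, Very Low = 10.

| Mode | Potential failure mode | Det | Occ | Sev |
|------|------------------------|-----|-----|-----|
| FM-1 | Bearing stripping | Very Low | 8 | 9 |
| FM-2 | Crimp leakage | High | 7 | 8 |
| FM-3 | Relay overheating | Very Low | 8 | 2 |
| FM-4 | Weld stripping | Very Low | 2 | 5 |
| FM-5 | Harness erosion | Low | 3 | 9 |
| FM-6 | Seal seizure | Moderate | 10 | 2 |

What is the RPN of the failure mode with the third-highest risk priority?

RPN = Severity × Occurrence × Detection:
  FM-1: 9 × 8 × 10 = 720
  FM-2: 8 × 7 × 3 = 168
  FM-3: 2 × 8 × 10 = 160
  FM-4: 5 × 2 × 10 = 100
  FM-5: 9 × 3 × 8 = 216
  FM-6: 2 × 10 × 6 = 120
Sorted descending: 720, 216, 168, 160, 120, 100.
The third-highest RPN is 168 (FM-2).

168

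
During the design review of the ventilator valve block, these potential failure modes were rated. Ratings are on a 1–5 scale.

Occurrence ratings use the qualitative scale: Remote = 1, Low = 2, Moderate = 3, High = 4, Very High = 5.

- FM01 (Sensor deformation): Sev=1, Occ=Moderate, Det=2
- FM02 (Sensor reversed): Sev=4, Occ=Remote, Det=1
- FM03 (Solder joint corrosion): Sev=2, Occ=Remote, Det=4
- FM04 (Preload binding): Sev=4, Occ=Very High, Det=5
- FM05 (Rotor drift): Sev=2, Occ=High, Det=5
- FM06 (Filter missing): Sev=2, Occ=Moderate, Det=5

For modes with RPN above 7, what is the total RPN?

RPN = Severity × Occurrence × Detection:
  FM01: 1 × 3 × 2 = 6
  FM02: 4 × 1 × 1 = 4
  FM03: 2 × 1 × 4 = 8
  FM04: 4 × 5 × 5 = 100
  FM05: 2 × 4 × 5 = 40
  FM06: 2 × 3 × 5 = 30
RPN > 7: FM03 (8), FM04 (100), FM05 (40), FM06 (30).
Sum: 8 + 100 + 40 + 30 = 178.

178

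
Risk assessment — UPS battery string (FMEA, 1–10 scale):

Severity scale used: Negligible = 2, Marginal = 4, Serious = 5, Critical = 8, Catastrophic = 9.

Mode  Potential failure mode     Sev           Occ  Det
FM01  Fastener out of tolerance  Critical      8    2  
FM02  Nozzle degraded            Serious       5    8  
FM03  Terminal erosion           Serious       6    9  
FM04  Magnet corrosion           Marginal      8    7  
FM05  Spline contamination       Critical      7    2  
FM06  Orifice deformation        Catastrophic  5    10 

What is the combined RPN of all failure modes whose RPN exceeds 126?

RPN = Severity × Occurrence × Detection:
  FM01: 8 × 8 × 2 = 128
  FM02: 5 × 5 × 8 = 200
  FM03: 5 × 6 × 9 = 270
  FM04: 4 × 8 × 7 = 224
  FM05: 8 × 7 × 2 = 112
  FM06: 9 × 5 × 10 = 450
RPN > 126: FM01 (128), FM02 (200), FM03 (270), FM04 (224), FM06 (450).
Sum: 128 + 200 + 270 + 224 + 450 = 1272.

1272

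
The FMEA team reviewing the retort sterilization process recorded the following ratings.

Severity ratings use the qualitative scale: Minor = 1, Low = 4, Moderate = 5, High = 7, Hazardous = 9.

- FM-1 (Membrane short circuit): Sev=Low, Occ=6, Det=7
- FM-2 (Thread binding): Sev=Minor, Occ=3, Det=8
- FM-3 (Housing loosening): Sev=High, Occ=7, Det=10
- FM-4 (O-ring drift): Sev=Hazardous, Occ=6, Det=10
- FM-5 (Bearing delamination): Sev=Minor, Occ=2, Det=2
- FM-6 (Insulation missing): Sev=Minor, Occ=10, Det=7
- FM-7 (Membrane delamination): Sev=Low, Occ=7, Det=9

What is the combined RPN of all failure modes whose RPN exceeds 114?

1450

RPN = Severity × Occurrence × Detection:
  FM-1: 4 × 6 × 7 = 168
  FM-2: 1 × 3 × 8 = 24
  FM-3: 7 × 7 × 10 = 490
  FM-4: 9 × 6 × 10 = 540
  FM-5: 1 × 2 × 2 = 4
  FM-6: 1 × 10 × 7 = 70
  FM-7: 4 × 7 × 9 = 252
RPN > 114: FM-1 (168), FM-3 (490), FM-4 (540), FM-7 (252).
Sum: 168 + 490 + 540 + 252 = 1450.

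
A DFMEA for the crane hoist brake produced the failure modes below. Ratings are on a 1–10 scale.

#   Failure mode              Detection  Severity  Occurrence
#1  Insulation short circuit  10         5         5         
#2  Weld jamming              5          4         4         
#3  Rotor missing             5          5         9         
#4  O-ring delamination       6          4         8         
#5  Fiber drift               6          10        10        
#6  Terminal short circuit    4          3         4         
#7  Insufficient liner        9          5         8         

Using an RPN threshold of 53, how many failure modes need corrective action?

6

RPN = Severity × Occurrence × Detection:
  #1: 5 × 5 × 10 = 250
  #2: 4 × 4 × 5 = 80
  #3: 5 × 9 × 5 = 225
  #4: 4 × 8 × 6 = 192
  #5: 10 × 10 × 6 = 600
  #6: 3 × 4 × 4 = 48
  #7: 5 × 8 × 9 = 360
Modes with RPN ≥ 53: #1 (250), #2 (80), #3 (225), #4 (192), #5 (600), #7 (360) → 6.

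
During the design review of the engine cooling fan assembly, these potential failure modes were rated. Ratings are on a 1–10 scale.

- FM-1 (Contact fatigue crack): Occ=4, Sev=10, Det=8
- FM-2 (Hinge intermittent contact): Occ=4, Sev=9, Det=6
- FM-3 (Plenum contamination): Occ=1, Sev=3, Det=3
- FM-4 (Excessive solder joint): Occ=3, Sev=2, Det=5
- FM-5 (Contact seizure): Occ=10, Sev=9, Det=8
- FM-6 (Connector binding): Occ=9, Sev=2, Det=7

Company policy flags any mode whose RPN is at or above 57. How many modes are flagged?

RPN = Severity × Occurrence × Detection:
  FM-1: 10 × 4 × 8 = 320
  FM-2: 9 × 4 × 6 = 216
  FM-3: 3 × 1 × 3 = 9
  FM-4: 2 × 3 × 5 = 30
  FM-5: 9 × 10 × 8 = 720
  FM-6: 2 × 9 × 7 = 126
Modes with RPN ≥ 57: FM-1 (320), FM-2 (216), FM-5 (720), FM-6 (126) → 4.

4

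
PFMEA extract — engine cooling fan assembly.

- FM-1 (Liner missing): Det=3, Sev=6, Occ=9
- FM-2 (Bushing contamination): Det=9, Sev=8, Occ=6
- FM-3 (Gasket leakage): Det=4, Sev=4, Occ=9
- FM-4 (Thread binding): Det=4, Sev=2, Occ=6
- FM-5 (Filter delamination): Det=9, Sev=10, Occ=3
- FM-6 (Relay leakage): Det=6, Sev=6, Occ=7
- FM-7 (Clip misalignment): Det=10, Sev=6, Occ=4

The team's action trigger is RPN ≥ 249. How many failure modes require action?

3

RPN = Severity × Occurrence × Detection:
  FM-1: 6 × 9 × 3 = 162
  FM-2: 8 × 6 × 9 = 432
  FM-3: 4 × 9 × 4 = 144
  FM-4: 2 × 6 × 4 = 48
  FM-5: 10 × 3 × 9 = 270
  FM-6: 6 × 7 × 6 = 252
  FM-7: 6 × 4 × 10 = 240
Modes with RPN ≥ 249: FM-2 (432), FM-5 (270), FM-6 (252) → 3.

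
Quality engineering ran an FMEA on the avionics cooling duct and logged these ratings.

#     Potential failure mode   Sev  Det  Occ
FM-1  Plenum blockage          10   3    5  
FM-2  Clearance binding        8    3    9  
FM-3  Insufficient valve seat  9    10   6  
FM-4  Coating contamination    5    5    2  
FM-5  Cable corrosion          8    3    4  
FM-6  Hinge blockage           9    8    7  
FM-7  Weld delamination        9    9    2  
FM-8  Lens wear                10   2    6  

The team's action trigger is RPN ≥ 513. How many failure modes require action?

1

RPN = Severity × Occurrence × Detection:
  FM-1: 10 × 5 × 3 = 150
  FM-2: 8 × 9 × 3 = 216
  FM-3: 9 × 6 × 10 = 540
  FM-4: 5 × 2 × 5 = 50
  FM-5: 8 × 4 × 3 = 96
  FM-6: 9 × 7 × 8 = 504
  FM-7: 9 × 2 × 9 = 162
  FM-8: 10 × 6 × 2 = 120
Modes with RPN ≥ 513: FM-3 (540) → 1.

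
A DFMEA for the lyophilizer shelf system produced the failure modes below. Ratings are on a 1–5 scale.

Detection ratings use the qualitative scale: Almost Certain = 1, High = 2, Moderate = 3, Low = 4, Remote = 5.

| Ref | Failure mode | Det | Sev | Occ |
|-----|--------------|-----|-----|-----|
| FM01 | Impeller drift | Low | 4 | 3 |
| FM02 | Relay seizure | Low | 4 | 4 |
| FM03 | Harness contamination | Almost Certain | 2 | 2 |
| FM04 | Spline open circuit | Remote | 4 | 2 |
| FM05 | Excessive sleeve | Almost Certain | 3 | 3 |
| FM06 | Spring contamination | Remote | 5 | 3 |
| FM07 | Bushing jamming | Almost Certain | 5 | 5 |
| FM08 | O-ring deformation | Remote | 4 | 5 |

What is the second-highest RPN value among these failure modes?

RPN = Severity × Occurrence × Detection:
  FM01: 4 × 3 × 4 = 48
  FM02: 4 × 4 × 4 = 64
  FM03: 2 × 2 × 1 = 4
  FM04: 4 × 2 × 5 = 40
  FM05: 3 × 3 × 1 = 9
  FM06: 5 × 3 × 5 = 75
  FM07: 5 × 5 × 1 = 25
  FM08: 4 × 5 × 5 = 100
Sorted descending: 100, 75, 64, 48, 40, 25, 9, 4.
The second-highest RPN is 75 (FM06).

75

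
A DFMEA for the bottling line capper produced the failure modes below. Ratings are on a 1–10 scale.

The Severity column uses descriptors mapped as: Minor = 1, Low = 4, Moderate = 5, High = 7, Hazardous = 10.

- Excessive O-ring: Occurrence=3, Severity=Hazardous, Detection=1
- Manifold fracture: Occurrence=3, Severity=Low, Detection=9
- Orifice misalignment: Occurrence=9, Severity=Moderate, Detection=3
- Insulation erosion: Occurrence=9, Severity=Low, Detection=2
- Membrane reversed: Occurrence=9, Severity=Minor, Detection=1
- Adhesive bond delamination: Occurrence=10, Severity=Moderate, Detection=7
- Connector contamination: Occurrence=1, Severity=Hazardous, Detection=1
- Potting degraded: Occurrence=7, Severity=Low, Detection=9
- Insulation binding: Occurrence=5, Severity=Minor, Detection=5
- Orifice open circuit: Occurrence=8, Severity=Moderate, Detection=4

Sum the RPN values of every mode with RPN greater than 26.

RPN = Severity × Occurrence × Detection:
  Excessive O-ring: 10 × 3 × 1 = 30
  Manifold fracture: 4 × 3 × 9 = 108
  Orifice misalignment: 5 × 9 × 3 = 135
  Insulation erosion: 4 × 9 × 2 = 72
  Membrane reversed: 1 × 9 × 1 = 9
  Adhesive bond delamination: 5 × 10 × 7 = 350
  Connector contamination: 10 × 1 × 1 = 10
  Potting degraded: 4 × 7 × 9 = 252
  Insulation binding: 1 × 5 × 5 = 25
  Orifice open circuit: 5 × 8 × 4 = 160
RPN > 26: Excessive O-ring (30), Manifold fracture (108), Orifice misalignment (135), Insulation erosion (72), Adhesive bond delamination (350), Potting degraded (252), Orifice open circuit (160).
Sum: 30 + 108 + 135 + 72 + 350 + 252 + 160 = 1107.

1107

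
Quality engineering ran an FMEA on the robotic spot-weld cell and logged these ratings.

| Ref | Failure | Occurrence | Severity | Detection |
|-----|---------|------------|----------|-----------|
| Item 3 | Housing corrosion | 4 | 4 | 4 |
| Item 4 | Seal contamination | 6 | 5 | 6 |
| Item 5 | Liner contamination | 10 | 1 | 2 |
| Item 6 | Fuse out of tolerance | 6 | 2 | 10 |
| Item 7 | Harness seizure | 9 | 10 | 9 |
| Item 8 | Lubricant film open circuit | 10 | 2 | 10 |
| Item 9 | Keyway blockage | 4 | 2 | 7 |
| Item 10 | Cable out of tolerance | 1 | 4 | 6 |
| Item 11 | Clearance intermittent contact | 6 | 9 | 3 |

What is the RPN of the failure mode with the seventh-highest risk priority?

56

RPN = Severity × Occurrence × Detection:
  Item 3: 4 × 4 × 4 = 64
  Item 4: 5 × 6 × 6 = 180
  Item 5: 1 × 10 × 2 = 20
  Item 6: 2 × 6 × 10 = 120
  Item 7: 10 × 9 × 9 = 810
  Item 8: 2 × 10 × 10 = 200
  Item 9: 2 × 4 × 7 = 56
  Item 10: 4 × 1 × 6 = 24
  Item 11: 9 × 6 × 3 = 162
Sorted descending: 810, 200, 180, 162, 120, 64, 56, 24, 20.
The seventh-highest RPN is 56 (Item 9).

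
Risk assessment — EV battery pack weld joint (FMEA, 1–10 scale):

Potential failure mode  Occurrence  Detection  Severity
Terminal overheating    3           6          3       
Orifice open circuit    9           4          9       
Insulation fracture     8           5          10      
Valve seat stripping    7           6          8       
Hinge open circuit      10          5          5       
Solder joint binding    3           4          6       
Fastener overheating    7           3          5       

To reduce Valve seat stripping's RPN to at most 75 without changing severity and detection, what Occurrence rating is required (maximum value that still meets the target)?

Valve seat stripping: S=8, O=7, D=6 → current RPN = 336.
Fixed product = 48. Need 48 × O ≤ 75, so O ≤ 75/48 = 1.56.
Maximum integer Occurrence rating = 1 (gives RPN 48; O=2 would give 96 > 75).

1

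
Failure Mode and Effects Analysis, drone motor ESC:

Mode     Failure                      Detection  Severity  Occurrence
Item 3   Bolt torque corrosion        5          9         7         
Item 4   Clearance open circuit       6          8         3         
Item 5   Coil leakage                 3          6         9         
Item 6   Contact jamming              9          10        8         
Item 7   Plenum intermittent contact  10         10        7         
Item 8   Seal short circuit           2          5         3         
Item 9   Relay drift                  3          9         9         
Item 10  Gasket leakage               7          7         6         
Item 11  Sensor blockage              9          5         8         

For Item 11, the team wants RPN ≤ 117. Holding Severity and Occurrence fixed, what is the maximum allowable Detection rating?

2

Item 11: S=5, O=8, D=9 → current RPN = 360.
Fixed product = 40. Need 40 × D ≤ 117, so D ≤ 117/40 = 2.92.
Maximum integer Detection rating = 2 (gives RPN 80; D=3 would give 120 > 117).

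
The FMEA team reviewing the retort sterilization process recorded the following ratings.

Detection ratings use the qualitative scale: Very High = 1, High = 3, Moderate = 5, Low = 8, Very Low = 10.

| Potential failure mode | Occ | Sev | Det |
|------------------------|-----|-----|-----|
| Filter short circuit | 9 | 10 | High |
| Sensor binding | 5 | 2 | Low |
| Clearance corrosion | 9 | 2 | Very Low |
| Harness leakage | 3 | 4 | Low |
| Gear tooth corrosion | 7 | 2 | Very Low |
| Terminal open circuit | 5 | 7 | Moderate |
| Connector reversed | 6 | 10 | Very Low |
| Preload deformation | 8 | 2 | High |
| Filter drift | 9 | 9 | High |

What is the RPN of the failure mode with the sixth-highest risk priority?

140

RPN = Severity × Occurrence × Detection:
  Filter short circuit: 10 × 9 × 3 = 270
  Sensor binding: 2 × 5 × 8 = 80
  Clearance corrosion: 2 × 9 × 10 = 180
  Harness leakage: 4 × 3 × 8 = 96
  Gear tooth corrosion: 2 × 7 × 10 = 140
  Terminal open circuit: 7 × 5 × 5 = 175
  Connector reversed: 10 × 6 × 10 = 600
  Preload deformation: 2 × 8 × 3 = 48
  Filter drift: 9 × 9 × 3 = 243
Sorted descending: 600, 270, 243, 180, 175, 140, 96, 80, 48.
The sixth-highest RPN is 140 (Gear tooth corrosion).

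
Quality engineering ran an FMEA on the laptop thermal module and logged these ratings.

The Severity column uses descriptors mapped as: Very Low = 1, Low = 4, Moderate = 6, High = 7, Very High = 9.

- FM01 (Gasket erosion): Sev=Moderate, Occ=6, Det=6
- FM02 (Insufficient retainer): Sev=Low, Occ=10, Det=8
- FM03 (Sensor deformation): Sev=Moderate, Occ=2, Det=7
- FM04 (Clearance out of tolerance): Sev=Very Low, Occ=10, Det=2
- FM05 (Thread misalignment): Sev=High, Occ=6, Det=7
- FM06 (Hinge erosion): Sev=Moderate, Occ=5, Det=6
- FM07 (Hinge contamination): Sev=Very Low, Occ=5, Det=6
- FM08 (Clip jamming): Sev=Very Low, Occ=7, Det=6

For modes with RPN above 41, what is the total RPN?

RPN = Severity × Occurrence × Detection:
  FM01: 6 × 6 × 6 = 216
  FM02: 4 × 10 × 8 = 320
  FM03: 6 × 2 × 7 = 84
  FM04: 1 × 10 × 2 = 20
  FM05: 7 × 6 × 7 = 294
  FM06: 6 × 5 × 6 = 180
  FM07: 1 × 5 × 6 = 30
  FM08: 1 × 7 × 6 = 42
RPN > 41: FM01 (216), FM02 (320), FM03 (84), FM05 (294), FM06 (180), FM08 (42).
Sum: 216 + 320 + 84 + 294 + 180 + 42 = 1136.

1136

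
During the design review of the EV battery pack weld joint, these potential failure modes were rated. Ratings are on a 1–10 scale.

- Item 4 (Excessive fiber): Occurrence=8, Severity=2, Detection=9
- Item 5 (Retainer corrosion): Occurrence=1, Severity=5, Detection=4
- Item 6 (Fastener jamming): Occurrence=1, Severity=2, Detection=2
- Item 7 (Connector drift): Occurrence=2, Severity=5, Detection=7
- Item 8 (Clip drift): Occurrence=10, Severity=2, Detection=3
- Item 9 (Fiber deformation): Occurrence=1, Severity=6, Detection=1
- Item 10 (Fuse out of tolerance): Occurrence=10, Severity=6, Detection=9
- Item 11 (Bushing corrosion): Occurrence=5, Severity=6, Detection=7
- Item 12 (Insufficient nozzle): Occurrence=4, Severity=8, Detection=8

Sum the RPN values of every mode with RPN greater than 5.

RPN = Severity × Occurrence × Detection:
  Item 4: 2 × 8 × 9 = 144
  Item 5: 5 × 1 × 4 = 20
  Item 6: 2 × 1 × 2 = 4
  Item 7: 5 × 2 × 7 = 70
  Item 8: 2 × 10 × 3 = 60
  Item 9: 6 × 1 × 1 = 6
  Item 10: 6 × 10 × 9 = 540
  Item 11: 6 × 5 × 7 = 210
  Item 12: 8 × 4 × 8 = 256
RPN > 5: Item 4 (144), Item 5 (20), Item 7 (70), Item 8 (60), Item 9 (6), Item 10 (540), Item 11 (210), Item 12 (256).
Sum: 144 + 20 + 70 + 60 + 6 + 540 + 210 + 256 = 1306.

1306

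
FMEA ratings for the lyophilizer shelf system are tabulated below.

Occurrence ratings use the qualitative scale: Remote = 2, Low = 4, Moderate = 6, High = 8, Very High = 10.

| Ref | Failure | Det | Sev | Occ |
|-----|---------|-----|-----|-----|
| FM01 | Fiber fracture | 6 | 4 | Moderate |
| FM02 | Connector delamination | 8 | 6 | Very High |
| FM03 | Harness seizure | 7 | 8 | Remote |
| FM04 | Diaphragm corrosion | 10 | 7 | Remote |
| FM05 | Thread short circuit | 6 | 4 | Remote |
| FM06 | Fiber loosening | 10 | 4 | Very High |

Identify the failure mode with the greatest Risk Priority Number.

FM02

RPN = Severity × Occurrence × Detection:
  FM01: 4 × 6 × 6 = 144
  FM02: 6 × 10 × 8 = 480
  FM03: 8 × 2 × 7 = 112
  FM04: 7 × 2 × 10 = 140
  FM05: 4 × 2 × 6 = 48
  FM06: 4 × 10 × 10 = 400
Highest RPN is 480 → FM02.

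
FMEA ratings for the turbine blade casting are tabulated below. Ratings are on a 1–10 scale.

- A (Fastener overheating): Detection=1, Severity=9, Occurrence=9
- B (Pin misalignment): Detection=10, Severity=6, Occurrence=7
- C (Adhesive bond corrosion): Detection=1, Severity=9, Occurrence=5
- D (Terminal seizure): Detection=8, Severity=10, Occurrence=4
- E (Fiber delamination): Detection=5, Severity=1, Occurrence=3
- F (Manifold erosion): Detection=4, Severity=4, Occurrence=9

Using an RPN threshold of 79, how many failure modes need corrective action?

RPN = Severity × Occurrence × Detection:
  A: 9 × 9 × 1 = 81
  B: 6 × 7 × 10 = 420
  C: 9 × 5 × 1 = 45
  D: 10 × 4 × 8 = 320
  E: 1 × 3 × 5 = 15
  F: 4 × 9 × 4 = 144
Modes with RPN ≥ 79: A (81), B (420), D (320), F (144) → 4.

4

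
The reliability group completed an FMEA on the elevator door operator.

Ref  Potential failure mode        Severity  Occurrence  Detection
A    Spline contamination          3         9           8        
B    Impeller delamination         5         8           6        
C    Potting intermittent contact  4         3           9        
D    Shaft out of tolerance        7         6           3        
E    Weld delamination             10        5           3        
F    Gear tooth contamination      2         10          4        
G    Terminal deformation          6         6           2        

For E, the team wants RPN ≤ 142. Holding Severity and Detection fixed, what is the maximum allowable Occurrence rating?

4

E: S=10, O=5, D=3 → current RPN = 150.
Fixed product = 30. Need 30 × O ≤ 142, so O ≤ 142/30 = 4.73.
Maximum integer Occurrence rating = 4 (gives RPN 120; O=5 would give 150 > 142).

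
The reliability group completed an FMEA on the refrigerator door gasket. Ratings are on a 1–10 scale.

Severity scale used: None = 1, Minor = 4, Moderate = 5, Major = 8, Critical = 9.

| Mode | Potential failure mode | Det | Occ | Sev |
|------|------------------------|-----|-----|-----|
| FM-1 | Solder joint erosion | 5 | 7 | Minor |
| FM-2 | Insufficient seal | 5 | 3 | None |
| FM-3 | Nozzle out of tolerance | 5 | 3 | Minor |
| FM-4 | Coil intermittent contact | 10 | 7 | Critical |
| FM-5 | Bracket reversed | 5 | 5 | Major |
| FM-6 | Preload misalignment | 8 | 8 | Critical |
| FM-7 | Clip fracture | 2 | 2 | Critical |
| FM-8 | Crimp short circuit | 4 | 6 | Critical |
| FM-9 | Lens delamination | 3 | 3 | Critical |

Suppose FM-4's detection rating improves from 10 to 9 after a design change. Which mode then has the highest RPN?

RPN = Severity × Occurrence × Detection:
  FM-1: 4 × 7 × 5 = 140
  FM-2: 1 × 3 × 5 = 15
  FM-3: 4 × 3 × 5 = 60
  FM-4: 9 × 7 × 10 = 630
  FM-5: 8 × 5 × 5 = 200
  FM-6: 9 × 8 × 8 = 576
  FM-7: 9 × 2 × 2 = 36
  FM-8: 9 × 6 × 4 = 216
  FM-9: 9 × 3 × 3 = 81
After action: FM-4 → 9 × 7 × 9 = 567.
Revised RPNs: FM-6=576, FM-4=567, FM-8=216, FM-5=200, FM-1=140, FM-9=81, FM-3=60, FM-7=36, FM-2=15.
Highest is now FM-6 (576).

FM-6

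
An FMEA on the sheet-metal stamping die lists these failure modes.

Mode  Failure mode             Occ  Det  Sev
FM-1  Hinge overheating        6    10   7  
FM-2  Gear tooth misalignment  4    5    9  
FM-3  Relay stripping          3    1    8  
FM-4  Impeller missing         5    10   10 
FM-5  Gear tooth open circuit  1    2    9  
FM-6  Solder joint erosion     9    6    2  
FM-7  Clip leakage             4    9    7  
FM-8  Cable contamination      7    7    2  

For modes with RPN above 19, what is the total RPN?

RPN = Severity × Occurrence × Detection:
  FM-1: 7 × 6 × 10 = 420
  FM-2: 9 × 4 × 5 = 180
  FM-3: 8 × 3 × 1 = 24
  FM-4: 10 × 5 × 10 = 500
  FM-5: 9 × 1 × 2 = 18
  FM-6: 2 × 9 × 6 = 108
  FM-7: 7 × 4 × 9 = 252
  FM-8: 2 × 7 × 7 = 98
RPN > 19: FM-1 (420), FM-2 (180), FM-3 (24), FM-4 (500), FM-6 (108), FM-7 (252), FM-8 (98).
Sum: 420 + 180 + 24 + 500 + 108 + 252 + 98 = 1582.

1582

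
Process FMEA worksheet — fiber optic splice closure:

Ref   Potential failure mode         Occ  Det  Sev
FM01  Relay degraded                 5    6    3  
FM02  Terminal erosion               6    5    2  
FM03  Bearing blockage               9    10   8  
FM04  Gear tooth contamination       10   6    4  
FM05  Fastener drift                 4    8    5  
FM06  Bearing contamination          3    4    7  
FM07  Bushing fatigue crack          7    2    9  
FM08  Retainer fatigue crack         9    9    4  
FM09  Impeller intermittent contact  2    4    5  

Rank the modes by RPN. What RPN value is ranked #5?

RPN = Severity × Occurrence × Detection:
  FM01: 3 × 5 × 6 = 90
  FM02: 2 × 6 × 5 = 60
  FM03: 8 × 9 × 10 = 720
  FM04: 4 × 10 × 6 = 240
  FM05: 5 × 4 × 8 = 160
  FM06: 7 × 3 × 4 = 84
  FM07: 9 × 7 × 2 = 126
  FM08: 4 × 9 × 9 = 324
  FM09: 5 × 2 × 4 = 40
Sorted descending: 720, 324, 240, 160, 126, 90, 84, 60, 40.
The fifth-highest RPN is 126 (FM07).

126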